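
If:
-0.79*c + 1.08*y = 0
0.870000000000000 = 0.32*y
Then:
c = 3.72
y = 2.72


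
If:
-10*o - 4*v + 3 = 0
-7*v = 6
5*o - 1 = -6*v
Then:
No Solution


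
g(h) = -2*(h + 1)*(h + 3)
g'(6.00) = -32.00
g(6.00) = -126.00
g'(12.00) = -56.00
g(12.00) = -390.00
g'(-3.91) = 7.64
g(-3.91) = -5.30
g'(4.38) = -25.52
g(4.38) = -79.41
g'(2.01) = -16.04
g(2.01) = -30.16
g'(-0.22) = -7.12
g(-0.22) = -4.34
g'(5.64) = -30.56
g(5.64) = -114.74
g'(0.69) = -10.76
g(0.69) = -12.47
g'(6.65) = -34.60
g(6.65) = -147.64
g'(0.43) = -9.72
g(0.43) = -9.81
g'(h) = -4*h - 8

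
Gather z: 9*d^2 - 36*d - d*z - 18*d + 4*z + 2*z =9*d^2 - 54*d + z*(6 - d)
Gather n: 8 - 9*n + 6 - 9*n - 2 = 12 - 18*n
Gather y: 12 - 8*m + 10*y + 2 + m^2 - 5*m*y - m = m^2 - 9*m + y*(10 - 5*m) + 14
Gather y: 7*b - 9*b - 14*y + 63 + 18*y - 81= -2*b + 4*y - 18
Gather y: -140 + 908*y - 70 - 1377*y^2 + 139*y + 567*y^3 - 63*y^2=567*y^3 - 1440*y^2 + 1047*y - 210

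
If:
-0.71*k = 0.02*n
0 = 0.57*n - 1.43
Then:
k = -0.07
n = 2.51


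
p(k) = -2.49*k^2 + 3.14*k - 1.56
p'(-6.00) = 33.02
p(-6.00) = -110.04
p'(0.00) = 3.14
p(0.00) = -1.56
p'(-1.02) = 8.22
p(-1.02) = -7.35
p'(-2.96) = 17.88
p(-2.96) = -32.67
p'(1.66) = -5.13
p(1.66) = -3.21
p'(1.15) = -2.59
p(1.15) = -1.24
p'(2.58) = -9.71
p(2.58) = -10.03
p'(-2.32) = 14.69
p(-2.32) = -22.25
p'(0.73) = -0.50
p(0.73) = -0.59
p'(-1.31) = 9.66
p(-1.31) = -9.95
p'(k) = 3.14 - 4.98*k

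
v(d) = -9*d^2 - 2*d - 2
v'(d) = -18*d - 2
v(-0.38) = -2.54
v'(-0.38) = 4.84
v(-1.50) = -19.25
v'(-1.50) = 25.00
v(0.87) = -10.55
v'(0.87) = -17.66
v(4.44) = -188.30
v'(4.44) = -81.92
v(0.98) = -12.60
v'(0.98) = -19.64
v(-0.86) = -6.94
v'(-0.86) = 13.48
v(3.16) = -98.19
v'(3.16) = -58.88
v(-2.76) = -65.04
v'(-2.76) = 47.68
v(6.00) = -338.00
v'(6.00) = -110.00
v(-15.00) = -1997.00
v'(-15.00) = 268.00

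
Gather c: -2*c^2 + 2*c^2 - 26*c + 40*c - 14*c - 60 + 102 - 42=0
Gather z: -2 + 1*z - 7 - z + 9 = 0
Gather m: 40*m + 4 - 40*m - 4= 0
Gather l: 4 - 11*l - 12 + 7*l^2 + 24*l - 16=7*l^2 + 13*l - 24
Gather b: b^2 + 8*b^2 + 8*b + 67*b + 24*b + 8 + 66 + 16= 9*b^2 + 99*b + 90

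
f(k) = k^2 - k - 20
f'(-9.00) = -19.00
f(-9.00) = 70.00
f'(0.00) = -1.00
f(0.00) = -20.00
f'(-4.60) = -10.20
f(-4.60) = 5.76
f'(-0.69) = -2.38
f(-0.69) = -18.83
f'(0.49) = -0.02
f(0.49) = -20.25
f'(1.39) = 1.78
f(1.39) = -19.46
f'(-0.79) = -2.58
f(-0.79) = -18.59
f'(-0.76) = -2.52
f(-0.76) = -18.66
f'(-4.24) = -9.48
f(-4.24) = 2.22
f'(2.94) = 4.88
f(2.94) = -14.30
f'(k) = 2*k - 1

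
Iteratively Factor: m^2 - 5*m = (m - 5)*(m)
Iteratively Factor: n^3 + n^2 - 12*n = (n + 4)*(n^2 - 3*n) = (n - 3)*(n + 4)*(n)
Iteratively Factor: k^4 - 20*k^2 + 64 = (k - 2)*(k^3 + 2*k^2 - 16*k - 32) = (k - 4)*(k - 2)*(k^2 + 6*k + 8) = (k - 4)*(k - 2)*(k + 2)*(k + 4)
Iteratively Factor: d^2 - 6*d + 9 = (d - 3)*(d - 3)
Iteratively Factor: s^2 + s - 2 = (s + 2)*(s - 1)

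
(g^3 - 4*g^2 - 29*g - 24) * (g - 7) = g^4 - 11*g^3 - g^2 + 179*g + 168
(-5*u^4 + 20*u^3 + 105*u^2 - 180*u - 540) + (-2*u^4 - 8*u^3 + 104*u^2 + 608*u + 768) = -7*u^4 + 12*u^3 + 209*u^2 + 428*u + 228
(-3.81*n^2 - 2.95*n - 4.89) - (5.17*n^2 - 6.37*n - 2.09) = -8.98*n^2 + 3.42*n - 2.8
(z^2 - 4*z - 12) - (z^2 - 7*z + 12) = 3*z - 24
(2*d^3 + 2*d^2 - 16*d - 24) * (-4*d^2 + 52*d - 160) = -8*d^5 + 96*d^4 - 152*d^3 - 1056*d^2 + 1312*d + 3840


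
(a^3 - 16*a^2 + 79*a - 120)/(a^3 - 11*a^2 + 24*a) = (a - 5)/a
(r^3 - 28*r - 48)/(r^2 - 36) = (r^2 + 6*r + 8)/(r + 6)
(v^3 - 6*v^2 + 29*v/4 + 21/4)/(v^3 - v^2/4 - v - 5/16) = 4*(2*v^2 - 13*v + 21)/(8*v^2 - 6*v - 5)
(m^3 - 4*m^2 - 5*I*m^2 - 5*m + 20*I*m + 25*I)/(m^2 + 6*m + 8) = (m^3 + m^2*(-4 - 5*I) + m*(-5 + 20*I) + 25*I)/(m^2 + 6*m + 8)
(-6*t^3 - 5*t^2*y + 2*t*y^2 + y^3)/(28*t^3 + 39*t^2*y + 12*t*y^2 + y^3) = (-6*t^2 + t*y + y^2)/(28*t^2 + 11*t*y + y^2)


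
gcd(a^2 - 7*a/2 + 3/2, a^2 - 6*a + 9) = a - 3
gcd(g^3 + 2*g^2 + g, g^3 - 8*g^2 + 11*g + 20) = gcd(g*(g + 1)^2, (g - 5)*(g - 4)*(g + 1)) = g + 1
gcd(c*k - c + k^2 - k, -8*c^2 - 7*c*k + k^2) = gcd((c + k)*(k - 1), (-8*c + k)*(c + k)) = c + k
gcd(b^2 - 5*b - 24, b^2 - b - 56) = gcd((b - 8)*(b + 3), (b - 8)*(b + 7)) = b - 8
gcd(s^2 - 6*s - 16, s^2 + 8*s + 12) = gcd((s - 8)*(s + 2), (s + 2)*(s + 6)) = s + 2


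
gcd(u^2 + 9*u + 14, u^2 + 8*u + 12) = u + 2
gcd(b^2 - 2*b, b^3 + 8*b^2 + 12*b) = b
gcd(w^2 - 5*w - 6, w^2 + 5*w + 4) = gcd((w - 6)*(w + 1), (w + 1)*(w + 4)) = w + 1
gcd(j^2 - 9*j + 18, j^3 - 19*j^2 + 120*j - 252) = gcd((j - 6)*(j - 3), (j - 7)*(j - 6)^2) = j - 6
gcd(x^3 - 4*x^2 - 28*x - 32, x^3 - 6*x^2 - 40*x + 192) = x - 8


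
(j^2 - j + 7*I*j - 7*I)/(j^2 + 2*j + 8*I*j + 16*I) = (j^2 + j*(-1 + 7*I) - 7*I)/(j^2 + j*(2 + 8*I) + 16*I)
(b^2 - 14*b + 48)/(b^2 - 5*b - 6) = (b - 8)/(b + 1)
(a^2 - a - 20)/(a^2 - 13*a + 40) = (a + 4)/(a - 8)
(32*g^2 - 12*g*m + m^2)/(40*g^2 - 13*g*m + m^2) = (4*g - m)/(5*g - m)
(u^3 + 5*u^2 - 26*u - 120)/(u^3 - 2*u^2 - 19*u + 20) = (u + 6)/(u - 1)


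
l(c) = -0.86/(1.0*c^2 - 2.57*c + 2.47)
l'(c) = -0.86*(2.57 - 2.0*c)/(1.0*c^2 - 2.57*c + 2.47)^2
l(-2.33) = -0.06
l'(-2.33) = -0.03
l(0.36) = -0.51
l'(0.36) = -0.57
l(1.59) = -0.94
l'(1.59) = 0.63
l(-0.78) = -0.17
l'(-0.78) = -0.14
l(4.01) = -0.10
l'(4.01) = 0.07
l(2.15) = -0.55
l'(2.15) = 0.61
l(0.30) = -0.48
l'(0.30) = -0.53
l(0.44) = -0.56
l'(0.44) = -0.62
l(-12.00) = -0.00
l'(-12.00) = -0.00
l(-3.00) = -0.04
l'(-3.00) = -0.02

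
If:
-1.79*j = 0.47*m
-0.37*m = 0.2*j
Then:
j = 0.00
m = 0.00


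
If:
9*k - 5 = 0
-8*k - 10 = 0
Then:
No Solution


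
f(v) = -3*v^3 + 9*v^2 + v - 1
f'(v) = -9*v^2 + 18*v + 1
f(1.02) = 6.20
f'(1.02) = 10.00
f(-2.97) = 154.01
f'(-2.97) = -131.85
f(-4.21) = 378.16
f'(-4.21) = -234.30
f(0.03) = -0.96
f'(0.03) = 1.53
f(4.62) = -100.11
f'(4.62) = -107.94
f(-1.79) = 43.25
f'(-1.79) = -60.06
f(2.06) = 13.03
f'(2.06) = -0.11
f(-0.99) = 9.74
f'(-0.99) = -25.64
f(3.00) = 2.00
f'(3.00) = -26.00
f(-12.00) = 6467.00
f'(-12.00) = -1511.00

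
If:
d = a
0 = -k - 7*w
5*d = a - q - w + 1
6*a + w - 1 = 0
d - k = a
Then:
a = 1/6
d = 1/6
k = 0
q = 1/3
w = 0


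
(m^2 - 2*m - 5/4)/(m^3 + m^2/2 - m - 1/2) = (m - 5/2)/(m^2 - 1)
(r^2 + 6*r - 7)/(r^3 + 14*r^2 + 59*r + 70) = (r - 1)/(r^2 + 7*r + 10)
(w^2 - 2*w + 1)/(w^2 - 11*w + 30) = (w^2 - 2*w + 1)/(w^2 - 11*w + 30)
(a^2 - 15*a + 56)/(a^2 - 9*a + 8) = (a - 7)/(a - 1)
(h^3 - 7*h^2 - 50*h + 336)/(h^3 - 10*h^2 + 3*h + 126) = (h^2 - h - 56)/(h^2 - 4*h - 21)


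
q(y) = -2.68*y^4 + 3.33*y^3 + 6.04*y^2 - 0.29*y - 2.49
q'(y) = -10.72*y^3 + 9.99*y^2 + 12.08*y - 0.29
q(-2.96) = -240.80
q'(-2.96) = 329.50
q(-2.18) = -68.18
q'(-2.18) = 131.91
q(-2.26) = -79.34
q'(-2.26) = 147.18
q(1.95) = 5.85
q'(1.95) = -18.23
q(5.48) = -1691.58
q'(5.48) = -1398.24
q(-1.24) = -5.53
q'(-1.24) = 20.53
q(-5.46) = -2744.67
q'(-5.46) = 1976.48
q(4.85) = -964.79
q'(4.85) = -929.69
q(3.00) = -76.17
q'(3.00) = -163.58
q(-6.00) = -3975.87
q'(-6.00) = 2602.39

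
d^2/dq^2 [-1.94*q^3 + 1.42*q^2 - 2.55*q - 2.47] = 2.84 - 11.64*q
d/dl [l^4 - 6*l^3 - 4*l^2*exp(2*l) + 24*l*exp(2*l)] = 4*l^3 - 8*l^2*exp(2*l) - 18*l^2 + 40*l*exp(2*l) + 24*exp(2*l)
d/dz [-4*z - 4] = -4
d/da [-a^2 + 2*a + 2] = 2 - 2*a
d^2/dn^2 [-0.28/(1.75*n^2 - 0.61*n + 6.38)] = (1.715*n^2 - 0.5978*n - 0.28*(3.5*n - 0.61)*(7.0*n - 1.22) + 6.2524)/(1.75*n^2 - 0.61*n + 6.38)^3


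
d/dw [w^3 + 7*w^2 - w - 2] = 3*w^2 + 14*w - 1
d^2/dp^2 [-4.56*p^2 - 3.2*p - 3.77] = -9.12000000000000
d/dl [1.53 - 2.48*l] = -2.48000000000000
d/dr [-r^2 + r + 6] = 1 - 2*r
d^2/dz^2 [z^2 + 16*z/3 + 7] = 2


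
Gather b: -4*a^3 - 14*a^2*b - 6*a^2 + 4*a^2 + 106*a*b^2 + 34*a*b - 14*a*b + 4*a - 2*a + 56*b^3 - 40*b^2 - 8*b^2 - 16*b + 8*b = -4*a^3 - 2*a^2 + 2*a + 56*b^3 + b^2*(106*a - 48) + b*(-14*a^2 + 20*a - 8)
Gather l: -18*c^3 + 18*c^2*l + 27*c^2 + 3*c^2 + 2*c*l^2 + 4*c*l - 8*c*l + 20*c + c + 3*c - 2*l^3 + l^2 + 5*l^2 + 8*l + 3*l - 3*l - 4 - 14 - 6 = -18*c^3 + 30*c^2 + 24*c - 2*l^3 + l^2*(2*c + 6) + l*(18*c^2 - 4*c + 8) - 24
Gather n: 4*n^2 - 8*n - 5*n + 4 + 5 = 4*n^2 - 13*n + 9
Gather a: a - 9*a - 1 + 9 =8 - 8*a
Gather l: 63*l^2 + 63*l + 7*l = 63*l^2 + 70*l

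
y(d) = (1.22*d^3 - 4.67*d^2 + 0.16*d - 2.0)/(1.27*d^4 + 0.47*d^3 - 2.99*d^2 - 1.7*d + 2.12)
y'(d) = (3.66*d^2 - 9.34*d + 0.16)/(1.27*d^4 + 0.47*d^3 - 2.99*d^2 - 1.7*d + 2.12) + (-5.08*d^3 - 1.41*d^2 + 5.98*d + 1.7)*(1.22*d^3 - 4.67*d^2 + 0.16*d - 2.0)/(1.27*d^4 + 0.47*d^3 - 2.99*d^2 - 1.7*d + 2.12)^2 = (-1.5494*d^6 + 11.8618*d^5 - 2.0625*d^4 + 5.8616*d^3 + 18.9966*d^2 - 31.7608*d - 3.0608)/(1.6129*d^8 + 1.1938*d^7 - 7.3737*d^6 - 7.1286*d^5 + 12.7269*d^4 + 12.1588*d^3 - 9.7876*d^2 - 7.208*d + 4.4944)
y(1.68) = -2.88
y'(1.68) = 13.18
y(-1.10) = -5.88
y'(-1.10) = 8.60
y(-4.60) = -0.47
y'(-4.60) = -0.18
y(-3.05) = -1.06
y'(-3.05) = -0.77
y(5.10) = 0.05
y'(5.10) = 0.02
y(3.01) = -0.12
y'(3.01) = 0.24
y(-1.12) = -6.05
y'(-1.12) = 8.05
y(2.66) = -0.24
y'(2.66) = 0.45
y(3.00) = -0.12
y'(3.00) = 0.25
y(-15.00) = -0.08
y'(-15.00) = -0.01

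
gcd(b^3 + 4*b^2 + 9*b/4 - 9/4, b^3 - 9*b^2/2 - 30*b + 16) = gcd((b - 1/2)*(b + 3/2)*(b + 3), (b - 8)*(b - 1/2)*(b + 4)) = b - 1/2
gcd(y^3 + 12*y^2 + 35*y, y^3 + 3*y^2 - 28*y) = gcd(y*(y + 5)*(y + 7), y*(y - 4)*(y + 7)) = y^2 + 7*y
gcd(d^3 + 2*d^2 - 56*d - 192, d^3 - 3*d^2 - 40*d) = d - 8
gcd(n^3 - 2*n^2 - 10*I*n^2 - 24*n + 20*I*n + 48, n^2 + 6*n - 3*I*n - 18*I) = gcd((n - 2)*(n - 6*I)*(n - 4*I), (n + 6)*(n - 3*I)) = 1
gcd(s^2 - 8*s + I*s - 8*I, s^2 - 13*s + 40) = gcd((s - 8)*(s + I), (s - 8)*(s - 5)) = s - 8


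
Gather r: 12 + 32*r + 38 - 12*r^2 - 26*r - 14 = -12*r^2 + 6*r + 36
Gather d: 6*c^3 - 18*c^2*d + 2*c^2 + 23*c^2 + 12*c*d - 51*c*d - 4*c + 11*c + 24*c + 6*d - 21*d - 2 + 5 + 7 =6*c^3 + 25*c^2 + 31*c + d*(-18*c^2 - 39*c - 15) + 10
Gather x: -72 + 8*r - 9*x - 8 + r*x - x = 8*r + x*(r - 10) - 80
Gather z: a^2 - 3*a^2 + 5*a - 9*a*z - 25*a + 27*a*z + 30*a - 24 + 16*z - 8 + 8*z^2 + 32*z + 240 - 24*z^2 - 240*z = -2*a^2 + 10*a - 16*z^2 + z*(18*a - 192) + 208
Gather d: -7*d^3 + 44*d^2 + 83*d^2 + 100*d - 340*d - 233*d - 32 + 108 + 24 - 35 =-7*d^3 + 127*d^2 - 473*d + 65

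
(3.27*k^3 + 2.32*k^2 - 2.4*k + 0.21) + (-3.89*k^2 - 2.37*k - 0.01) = 3.27*k^3 - 1.57*k^2 - 4.77*k + 0.2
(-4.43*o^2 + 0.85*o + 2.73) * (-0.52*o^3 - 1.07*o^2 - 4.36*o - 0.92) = 2.3036*o^5 + 4.2981*o^4 + 16.9857*o^3 - 2.5515*o^2 - 12.6848*o - 2.5116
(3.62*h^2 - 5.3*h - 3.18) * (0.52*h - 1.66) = 1.8824*h^3 - 8.7652*h^2 + 7.1444*h + 5.2788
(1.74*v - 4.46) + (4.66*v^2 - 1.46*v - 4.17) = 4.66*v^2 + 0.28*v - 8.63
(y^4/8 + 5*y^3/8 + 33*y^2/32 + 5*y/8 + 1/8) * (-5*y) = -5*y^5/8 - 25*y^4/8 - 165*y^3/32 - 25*y^2/8 - 5*y/8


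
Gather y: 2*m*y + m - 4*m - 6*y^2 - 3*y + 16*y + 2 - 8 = -3*m - 6*y^2 + y*(2*m + 13) - 6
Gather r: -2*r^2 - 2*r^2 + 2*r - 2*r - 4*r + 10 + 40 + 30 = -4*r^2 - 4*r + 80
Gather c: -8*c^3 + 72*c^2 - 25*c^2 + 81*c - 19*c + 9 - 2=-8*c^3 + 47*c^2 + 62*c + 7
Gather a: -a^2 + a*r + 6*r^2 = -a^2 + a*r + 6*r^2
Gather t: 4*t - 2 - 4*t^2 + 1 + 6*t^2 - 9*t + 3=2*t^2 - 5*t + 2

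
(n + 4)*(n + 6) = n^2 + 10*n + 24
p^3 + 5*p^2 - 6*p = p*(p - 1)*(p + 6)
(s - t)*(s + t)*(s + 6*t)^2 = s^4 + 12*s^3*t + 35*s^2*t^2 - 12*s*t^3 - 36*t^4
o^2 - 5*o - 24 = (o - 8)*(o + 3)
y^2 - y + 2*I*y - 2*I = (y - 1)*(y + 2*I)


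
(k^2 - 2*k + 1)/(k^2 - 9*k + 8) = (k - 1)/(k - 8)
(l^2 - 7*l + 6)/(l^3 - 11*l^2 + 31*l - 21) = (l - 6)/(l^2 - 10*l + 21)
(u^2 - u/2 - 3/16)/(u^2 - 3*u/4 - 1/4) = (u - 3/4)/(u - 1)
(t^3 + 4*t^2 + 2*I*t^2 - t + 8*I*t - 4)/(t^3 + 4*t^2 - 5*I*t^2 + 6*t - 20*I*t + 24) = (t + I)/(t - 6*I)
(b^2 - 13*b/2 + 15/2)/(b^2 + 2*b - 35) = (b - 3/2)/(b + 7)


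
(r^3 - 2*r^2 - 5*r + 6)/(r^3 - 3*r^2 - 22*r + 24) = (r^2 - r - 6)/(r^2 - 2*r - 24)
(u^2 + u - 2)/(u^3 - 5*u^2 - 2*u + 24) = (u - 1)/(u^2 - 7*u + 12)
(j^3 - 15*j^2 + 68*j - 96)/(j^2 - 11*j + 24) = j - 4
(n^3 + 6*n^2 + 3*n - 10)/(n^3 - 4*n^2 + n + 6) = (n^3 + 6*n^2 + 3*n - 10)/(n^3 - 4*n^2 + n + 6)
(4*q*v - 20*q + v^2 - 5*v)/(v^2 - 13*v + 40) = (4*q + v)/(v - 8)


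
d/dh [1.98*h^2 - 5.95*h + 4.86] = 3.96*h - 5.95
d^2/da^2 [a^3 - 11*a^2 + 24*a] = 6*a - 22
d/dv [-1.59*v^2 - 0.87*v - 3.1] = -3.18*v - 0.87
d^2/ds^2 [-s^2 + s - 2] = -2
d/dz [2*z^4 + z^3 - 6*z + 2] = 8*z^3 + 3*z^2 - 6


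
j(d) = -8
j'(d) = 0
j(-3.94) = -8.00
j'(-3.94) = 0.00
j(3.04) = -8.00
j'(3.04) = 0.00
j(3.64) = -8.00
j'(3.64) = 0.00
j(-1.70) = -8.00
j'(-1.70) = 0.00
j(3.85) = -8.00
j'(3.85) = 0.00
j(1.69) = -8.00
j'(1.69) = 0.00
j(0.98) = -8.00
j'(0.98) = 0.00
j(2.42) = -8.00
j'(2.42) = 0.00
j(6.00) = -8.00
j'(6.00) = 0.00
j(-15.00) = -8.00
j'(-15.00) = 0.00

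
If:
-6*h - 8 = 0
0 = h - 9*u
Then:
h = -4/3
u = -4/27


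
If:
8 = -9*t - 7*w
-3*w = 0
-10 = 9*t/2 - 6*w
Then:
No Solution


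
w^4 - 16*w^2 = w^2*(w - 4)*(w + 4)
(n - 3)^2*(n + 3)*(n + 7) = n^4 + 4*n^3 - 30*n^2 - 36*n + 189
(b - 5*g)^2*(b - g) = b^3 - 11*b^2*g + 35*b*g^2 - 25*g^3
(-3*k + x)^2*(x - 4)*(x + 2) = 9*k^2*x^2 - 18*k^2*x - 72*k^2 - 6*k*x^3 + 12*k*x^2 + 48*k*x + x^4 - 2*x^3 - 8*x^2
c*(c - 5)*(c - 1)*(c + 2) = c^4 - 4*c^3 - 7*c^2 + 10*c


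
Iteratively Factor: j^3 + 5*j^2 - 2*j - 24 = (j - 2)*(j^2 + 7*j + 12) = (j - 2)*(j + 4)*(j + 3)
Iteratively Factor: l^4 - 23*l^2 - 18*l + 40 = (l + 4)*(l^3 - 4*l^2 - 7*l + 10) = (l - 5)*(l + 4)*(l^2 + l - 2) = (l - 5)*(l - 1)*(l + 4)*(l + 2)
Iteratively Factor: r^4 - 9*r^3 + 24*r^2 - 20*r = (r)*(r^3 - 9*r^2 + 24*r - 20) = r*(r - 2)*(r^2 - 7*r + 10) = r*(r - 2)^2*(r - 5)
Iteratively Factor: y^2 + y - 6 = (y + 3)*(y - 2)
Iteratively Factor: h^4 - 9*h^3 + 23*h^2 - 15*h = (h)*(h^3 - 9*h^2 + 23*h - 15) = h*(h - 3)*(h^2 - 6*h + 5) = h*(h - 3)*(h - 1)*(h - 5)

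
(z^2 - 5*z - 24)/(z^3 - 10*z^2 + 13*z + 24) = (z + 3)/(z^2 - 2*z - 3)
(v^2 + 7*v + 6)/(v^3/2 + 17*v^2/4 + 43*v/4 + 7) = 4*(v + 6)/(2*v^2 + 15*v + 28)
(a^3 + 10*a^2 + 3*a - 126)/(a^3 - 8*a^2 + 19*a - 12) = (a^2 + 13*a + 42)/(a^2 - 5*a + 4)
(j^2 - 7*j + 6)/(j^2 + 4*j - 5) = (j - 6)/(j + 5)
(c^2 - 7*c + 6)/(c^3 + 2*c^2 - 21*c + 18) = (c - 6)/(c^2 + 3*c - 18)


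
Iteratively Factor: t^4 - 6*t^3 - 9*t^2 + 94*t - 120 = (t - 5)*(t^3 - t^2 - 14*t + 24) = (t - 5)*(t - 2)*(t^2 + t - 12) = (t - 5)*(t - 2)*(t + 4)*(t - 3)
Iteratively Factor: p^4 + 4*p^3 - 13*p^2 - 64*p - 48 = (p - 4)*(p^3 + 8*p^2 + 19*p + 12) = (p - 4)*(p + 4)*(p^2 + 4*p + 3) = (p - 4)*(p + 1)*(p + 4)*(p + 3)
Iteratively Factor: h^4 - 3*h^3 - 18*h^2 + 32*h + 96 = (h - 4)*(h^3 + h^2 - 14*h - 24) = (h - 4)*(h + 2)*(h^2 - h - 12) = (h - 4)*(h + 2)*(h + 3)*(h - 4)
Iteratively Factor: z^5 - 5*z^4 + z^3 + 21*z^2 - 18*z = (z)*(z^4 - 5*z^3 + z^2 + 21*z - 18) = z*(z - 1)*(z^3 - 4*z^2 - 3*z + 18) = z*(z - 1)*(z + 2)*(z^2 - 6*z + 9) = z*(z - 3)*(z - 1)*(z + 2)*(z - 3)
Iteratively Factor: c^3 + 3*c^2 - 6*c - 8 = (c + 4)*(c^2 - c - 2) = (c - 2)*(c + 4)*(c + 1)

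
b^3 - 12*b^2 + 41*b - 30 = (b - 6)*(b - 5)*(b - 1)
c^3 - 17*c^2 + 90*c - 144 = (c - 8)*(c - 6)*(c - 3)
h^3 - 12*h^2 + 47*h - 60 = (h - 5)*(h - 4)*(h - 3)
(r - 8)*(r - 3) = r^2 - 11*r + 24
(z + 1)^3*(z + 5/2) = z^4 + 11*z^3/2 + 21*z^2/2 + 17*z/2 + 5/2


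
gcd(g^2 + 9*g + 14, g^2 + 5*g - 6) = 1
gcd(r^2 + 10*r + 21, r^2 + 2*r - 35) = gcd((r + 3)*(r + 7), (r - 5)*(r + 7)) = r + 7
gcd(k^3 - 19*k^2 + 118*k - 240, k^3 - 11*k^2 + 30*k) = k^2 - 11*k + 30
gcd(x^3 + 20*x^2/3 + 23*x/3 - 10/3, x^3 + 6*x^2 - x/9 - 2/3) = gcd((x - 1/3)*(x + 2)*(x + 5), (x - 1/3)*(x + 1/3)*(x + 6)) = x - 1/3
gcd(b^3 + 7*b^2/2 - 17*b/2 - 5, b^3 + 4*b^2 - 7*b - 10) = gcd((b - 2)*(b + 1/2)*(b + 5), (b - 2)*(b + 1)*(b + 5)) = b^2 + 3*b - 10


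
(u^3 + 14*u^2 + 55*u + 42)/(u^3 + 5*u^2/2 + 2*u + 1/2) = 2*(u^2 + 13*u + 42)/(2*u^2 + 3*u + 1)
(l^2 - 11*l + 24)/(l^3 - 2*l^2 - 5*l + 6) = (l - 8)/(l^2 + l - 2)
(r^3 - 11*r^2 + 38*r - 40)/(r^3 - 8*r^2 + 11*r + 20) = (r - 2)/(r + 1)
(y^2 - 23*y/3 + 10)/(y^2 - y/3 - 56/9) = 3*(-3*y^2 + 23*y - 30)/(-9*y^2 + 3*y + 56)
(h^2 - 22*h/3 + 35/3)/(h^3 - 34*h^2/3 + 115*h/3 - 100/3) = (3*h - 7)/(3*h^2 - 19*h + 20)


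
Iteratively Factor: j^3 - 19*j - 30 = (j - 5)*(j^2 + 5*j + 6) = (j - 5)*(j + 3)*(j + 2)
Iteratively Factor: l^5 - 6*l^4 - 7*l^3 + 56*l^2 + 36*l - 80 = (l - 5)*(l^4 - l^3 - 12*l^2 - 4*l + 16) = (l - 5)*(l - 4)*(l^3 + 3*l^2 - 4) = (l - 5)*(l - 4)*(l + 2)*(l^2 + l - 2) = (l - 5)*(l - 4)*(l + 2)^2*(l - 1)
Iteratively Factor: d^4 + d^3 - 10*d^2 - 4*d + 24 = (d + 3)*(d^3 - 2*d^2 - 4*d + 8) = (d + 2)*(d + 3)*(d^2 - 4*d + 4) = (d - 2)*(d + 2)*(d + 3)*(d - 2)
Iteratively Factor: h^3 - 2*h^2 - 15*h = (h - 5)*(h^2 + 3*h) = h*(h - 5)*(h + 3)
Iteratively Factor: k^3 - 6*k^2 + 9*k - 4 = (k - 4)*(k^2 - 2*k + 1) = (k - 4)*(k - 1)*(k - 1)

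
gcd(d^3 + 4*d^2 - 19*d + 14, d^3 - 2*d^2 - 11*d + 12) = d - 1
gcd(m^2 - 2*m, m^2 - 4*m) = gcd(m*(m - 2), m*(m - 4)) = m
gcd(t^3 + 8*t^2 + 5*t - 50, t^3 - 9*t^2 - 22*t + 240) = t + 5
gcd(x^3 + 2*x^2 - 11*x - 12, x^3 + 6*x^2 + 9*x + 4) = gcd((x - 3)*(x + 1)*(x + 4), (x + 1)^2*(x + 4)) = x^2 + 5*x + 4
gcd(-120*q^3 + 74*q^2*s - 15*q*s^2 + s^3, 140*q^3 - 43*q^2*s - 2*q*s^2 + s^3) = 20*q^2 - 9*q*s + s^2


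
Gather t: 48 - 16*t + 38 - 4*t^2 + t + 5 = -4*t^2 - 15*t + 91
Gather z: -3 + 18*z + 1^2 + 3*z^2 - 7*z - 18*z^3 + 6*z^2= -18*z^3 + 9*z^2 + 11*z - 2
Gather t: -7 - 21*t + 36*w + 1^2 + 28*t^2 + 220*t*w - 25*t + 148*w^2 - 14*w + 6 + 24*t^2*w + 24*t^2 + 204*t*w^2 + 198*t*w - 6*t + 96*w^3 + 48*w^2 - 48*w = t^2*(24*w + 52) + t*(204*w^2 + 418*w - 52) + 96*w^3 + 196*w^2 - 26*w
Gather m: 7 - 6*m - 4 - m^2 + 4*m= -m^2 - 2*m + 3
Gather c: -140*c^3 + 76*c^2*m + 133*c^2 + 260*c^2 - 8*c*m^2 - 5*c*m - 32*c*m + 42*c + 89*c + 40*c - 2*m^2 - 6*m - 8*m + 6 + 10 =-140*c^3 + c^2*(76*m + 393) + c*(-8*m^2 - 37*m + 171) - 2*m^2 - 14*m + 16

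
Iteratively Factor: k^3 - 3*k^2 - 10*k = (k - 5)*(k^2 + 2*k) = k*(k - 5)*(k + 2)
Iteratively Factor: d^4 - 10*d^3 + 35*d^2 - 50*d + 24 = (d - 2)*(d^3 - 8*d^2 + 19*d - 12) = (d - 4)*(d - 2)*(d^2 - 4*d + 3) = (d - 4)*(d - 2)*(d - 1)*(d - 3)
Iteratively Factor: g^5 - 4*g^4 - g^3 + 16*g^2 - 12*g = (g - 2)*(g^4 - 2*g^3 - 5*g^2 + 6*g) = g*(g - 2)*(g^3 - 2*g^2 - 5*g + 6) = g*(g - 2)*(g + 2)*(g^2 - 4*g + 3) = g*(g - 3)*(g - 2)*(g + 2)*(g - 1)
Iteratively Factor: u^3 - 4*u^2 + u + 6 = (u + 1)*(u^2 - 5*u + 6) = (u - 2)*(u + 1)*(u - 3)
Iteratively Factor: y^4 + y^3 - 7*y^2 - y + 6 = (y + 3)*(y^3 - 2*y^2 - y + 2) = (y + 1)*(y + 3)*(y^2 - 3*y + 2) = (y - 2)*(y + 1)*(y + 3)*(y - 1)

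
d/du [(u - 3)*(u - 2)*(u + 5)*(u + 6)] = 4*u^3 + 18*u^2 - 38*u - 84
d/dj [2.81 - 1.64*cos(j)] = 1.64*sin(j)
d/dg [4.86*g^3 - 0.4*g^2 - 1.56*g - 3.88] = 14.58*g^2 - 0.8*g - 1.56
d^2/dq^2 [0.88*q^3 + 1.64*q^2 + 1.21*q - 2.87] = 5.28*q + 3.28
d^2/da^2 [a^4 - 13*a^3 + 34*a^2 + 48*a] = 12*a^2 - 78*a + 68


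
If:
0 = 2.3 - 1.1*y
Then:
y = 2.09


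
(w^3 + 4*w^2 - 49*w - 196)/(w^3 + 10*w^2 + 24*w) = (w^2 - 49)/(w*(w + 6))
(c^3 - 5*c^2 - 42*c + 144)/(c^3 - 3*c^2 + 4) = (c^3 - 5*c^2 - 42*c + 144)/(c^3 - 3*c^2 + 4)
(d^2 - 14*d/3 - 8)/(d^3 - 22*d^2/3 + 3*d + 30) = (3*d + 4)/(3*d^2 - 4*d - 15)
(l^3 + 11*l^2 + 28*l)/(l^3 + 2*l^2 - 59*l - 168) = l*(l + 4)/(l^2 - 5*l - 24)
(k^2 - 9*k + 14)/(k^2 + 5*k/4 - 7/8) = 8*(k^2 - 9*k + 14)/(8*k^2 + 10*k - 7)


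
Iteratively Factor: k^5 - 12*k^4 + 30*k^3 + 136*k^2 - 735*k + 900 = (k - 3)*(k^4 - 9*k^3 + 3*k^2 + 145*k - 300) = (k - 3)*(k + 4)*(k^3 - 13*k^2 + 55*k - 75) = (k - 5)*(k - 3)*(k + 4)*(k^2 - 8*k + 15) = (k - 5)^2*(k - 3)*(k + 4)*(k - 3)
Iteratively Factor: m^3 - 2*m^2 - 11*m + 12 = (m - 1)*(m^2 - m - 12) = (m - 1)*(m + 3)*(m - 4)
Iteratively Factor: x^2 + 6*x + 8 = (x + 2)*(x + 4)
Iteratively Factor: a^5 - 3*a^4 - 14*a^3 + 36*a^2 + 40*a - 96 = (a + 2)*(a^4 - 5*a^3 - 4*a^2 + 44*a - 48) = (a - 4)*(a + 2)*(a^3 - a^2 - 8*a + 12) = (a - 4)*(a + 2)*(a + 3)*(a^2 - 4*a + 4) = (a - 4)*(a - 2)*(a + 2)*(a + 3)*(a - 2)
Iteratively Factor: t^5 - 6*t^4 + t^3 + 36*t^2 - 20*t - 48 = (t + 2)*(t^4 - 8*t^3 + 17*t^2 + 2*t - 24) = (t - 4)*(t + 2)*(t^3 - 4*t^2 + t + 6) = (t - 4)*(t - 2)*(t + 2)*(t^2 - 2*t - 3) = (t - 4)*(t - 3)*(t - 2)*(t + 2)*(t + 1)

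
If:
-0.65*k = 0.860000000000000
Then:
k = -1.32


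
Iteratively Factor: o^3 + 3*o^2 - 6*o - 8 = (o - 2)*(o^2 + 5*o + 4) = (o - 2)*(o + 4)*(o + 1)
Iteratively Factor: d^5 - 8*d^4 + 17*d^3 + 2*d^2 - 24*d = (d - 3)*(d^4 - 5*d^3 + 2*d^2 + 8*d) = (d - 4)*(d - 3)*(d^3 - d^2 - 2*d) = d*(d - 4)*(d - 3)*(d^2 - d - 2) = d*(d - 4)*(d - 3)*(d + 1)*(d - 2)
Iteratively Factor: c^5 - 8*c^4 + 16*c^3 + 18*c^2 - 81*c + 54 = (c + 2)*(c^4 - 10*c^3 + 36*c^2 - 54*c + 27) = (c - 3)*(c + 2)*(c^3 - 7*c^2 + 15*c - 9) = (c - 3)^2*(c + 2)*(c^2 - 4*c + 3) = (c - 3)^3*(c + 2)*(c - 1)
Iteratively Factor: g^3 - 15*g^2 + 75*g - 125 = (g - 5)*(g^2 - 10*g + 25) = (g - 5)^2*(g - 5)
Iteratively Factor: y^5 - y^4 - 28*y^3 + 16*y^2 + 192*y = (y - 4)*(y^4 + 3*y^3 - 16*y^2 - 48*y) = y*(y - 4)*(y^3 + 3*y^2 - 16*y - 48) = y*(y - 4)*(y + 3)*(y^2 - 16) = y*(y - 4)^2*(y + 3)*(y + 4)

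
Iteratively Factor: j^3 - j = (j)*(j^2 - 1) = j*(j - 1)*(j + 1)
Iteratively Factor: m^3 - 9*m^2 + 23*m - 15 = (m - 3)*(m^2 - 6*m + 5) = (m - 5)*(m - 3)*(m - 1)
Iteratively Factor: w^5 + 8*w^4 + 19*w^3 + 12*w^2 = (w)*(w^4 + 8*w^3 + 19*w^2 + 12*w) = w*(w + 3)*(w^3 + 5*w^2 + 4*w) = w*(w + 3)*(w + 4)*(w^2 + w) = w^2*(w + 3)*(w + 4)*(w + 1)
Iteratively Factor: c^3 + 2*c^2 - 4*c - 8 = (c + 2)*(c^2 - 4) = (c - 2)*(c + 2)*(c + 2)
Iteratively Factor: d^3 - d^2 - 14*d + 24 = (d - 2)*(d^2 + d - 12) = (d - 3)*(d - 2)*(d + 4)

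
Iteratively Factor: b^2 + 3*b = (b)*(b + 3)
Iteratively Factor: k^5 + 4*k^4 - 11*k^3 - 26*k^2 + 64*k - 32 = (k - 1)*(k^4 + 5*k^3 - 6*k^2 - 32*k + 32) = (k - 1)^2*(k^3 + 6*k^2 - 32) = (k - 1)^2*(k + 4)*(k^2 + 2*k - 8) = (k - 2)*(k - 1)^2*(k + 4)*(k + 4)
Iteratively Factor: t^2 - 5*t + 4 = (t - 1)*(t - 4)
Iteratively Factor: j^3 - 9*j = (j - 3)*(j^2 + 3*j) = (j - 3)*(j + 3)*(j)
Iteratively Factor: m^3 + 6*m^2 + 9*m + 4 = (m + 4)*(m^2 + 2*m + 1) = (m + 1)*(m + 4)*(m + 1)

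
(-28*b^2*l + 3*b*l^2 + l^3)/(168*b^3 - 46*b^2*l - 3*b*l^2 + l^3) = -l/(6*b - l)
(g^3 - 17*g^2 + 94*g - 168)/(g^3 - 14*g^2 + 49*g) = (g^2 - 10*g + 24)/(g*(g - 7))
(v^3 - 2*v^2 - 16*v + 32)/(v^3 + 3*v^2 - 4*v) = (v^2 - 6*v + 8)/(v*(v - 1))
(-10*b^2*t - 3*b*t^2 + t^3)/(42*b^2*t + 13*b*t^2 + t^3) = (-10*b^2 - 3*b*t + t^2)/(42*b^2 + 13*b*t + t^2)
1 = 1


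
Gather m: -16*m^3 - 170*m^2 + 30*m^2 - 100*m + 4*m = -16*m^3 - 140*m^2 - 96*m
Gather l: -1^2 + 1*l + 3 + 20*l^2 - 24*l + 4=20*l^2 - 23*l + 6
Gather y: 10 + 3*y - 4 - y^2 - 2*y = -y^2 + y + 6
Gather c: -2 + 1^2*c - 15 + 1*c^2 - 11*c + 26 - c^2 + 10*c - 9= 0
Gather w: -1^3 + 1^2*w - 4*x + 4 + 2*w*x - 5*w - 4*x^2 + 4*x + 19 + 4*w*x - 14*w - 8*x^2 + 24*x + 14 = w*(6*x - 18) - 12*x^2 + 24*x + 36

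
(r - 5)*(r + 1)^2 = r^3 - 3*r^2 - 9*r - 5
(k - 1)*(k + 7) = k^2 + 6*k - 7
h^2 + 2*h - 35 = (h - 5)*(h + 7)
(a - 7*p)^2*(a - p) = a^3 - 15*a^2*p + 63*a*p^2 - 49*p^3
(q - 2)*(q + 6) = q^2 + 4*q - 12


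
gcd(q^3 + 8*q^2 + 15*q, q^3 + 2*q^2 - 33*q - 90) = q^2 + 8*q + 15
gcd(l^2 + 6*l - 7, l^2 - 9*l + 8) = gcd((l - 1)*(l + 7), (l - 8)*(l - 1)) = l - 1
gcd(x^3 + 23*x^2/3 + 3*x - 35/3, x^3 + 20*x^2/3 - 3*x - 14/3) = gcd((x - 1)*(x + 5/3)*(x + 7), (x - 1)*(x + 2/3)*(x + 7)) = x^2 + 6*x - 7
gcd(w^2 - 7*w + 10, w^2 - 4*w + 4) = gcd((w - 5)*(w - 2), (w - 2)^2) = w - 2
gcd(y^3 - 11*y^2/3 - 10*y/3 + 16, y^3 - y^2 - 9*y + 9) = y - 3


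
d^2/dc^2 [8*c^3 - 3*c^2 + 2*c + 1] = 48*c - 6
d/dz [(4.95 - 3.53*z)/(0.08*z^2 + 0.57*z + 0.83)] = (0.2824*z^2 - 0.792*z - 5.7514)/(0.0064*z^4 + 0.0912*z^3 + 0.4577*z^2 + 0.9462*z + 0.6889)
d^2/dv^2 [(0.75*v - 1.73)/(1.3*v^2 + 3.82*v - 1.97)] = ((0.75*v - 1.73)*(2.6*v + 3.82)*(5.2*v + 7.64) - (5.85*v + 1.232)*(1.3*v^2 + 3.82*v - 1.97))/(1.3*v^2 + 3.82*v - 1.97)^3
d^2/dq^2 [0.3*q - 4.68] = 0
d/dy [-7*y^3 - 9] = -21*y^2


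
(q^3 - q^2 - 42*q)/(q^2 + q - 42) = q*(q^2 - q - 42)/(q^2 + q - 42)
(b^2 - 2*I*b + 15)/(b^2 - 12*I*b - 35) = (b + 3*I)/(b - 7*I)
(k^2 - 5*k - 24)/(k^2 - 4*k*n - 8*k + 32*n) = (k + 3)/(k - 4*n)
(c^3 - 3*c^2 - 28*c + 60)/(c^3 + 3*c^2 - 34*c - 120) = (c - 2)/(c + 4)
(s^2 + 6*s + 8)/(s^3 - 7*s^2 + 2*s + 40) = (s + 4)/(s^2 - 9*s + 20)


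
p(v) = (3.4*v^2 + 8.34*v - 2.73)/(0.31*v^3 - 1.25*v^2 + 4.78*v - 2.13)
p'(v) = (6.8*v + 8.34)/(0.31*v^3 - 1.25*v^2 + 4.78*v - 2.13) + (-0.93*v^2 + 2.5*v - 4.78)*(3.4*v^2 + 8.34*v - 2.73)/(0.31*v^3 - 1.25*v^2 + 4.78*v - 2.13)^2 = (-1.054*v^4 - 5.1708*v^3 + 29.2159*v^2 - 21.309*v - 4.7148)/(0.0961*v^6 - 0.775*v^5 + 4.5261*v^4 - 13.2706*v^3 + 28.1734*v^2 - 20.3628*v + 4.5369)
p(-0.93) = 0.95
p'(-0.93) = 0.70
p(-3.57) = -0.22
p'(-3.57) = 0.21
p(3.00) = 5.67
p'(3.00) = -0.35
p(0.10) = 1.12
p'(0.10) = -2.37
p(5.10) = 4.16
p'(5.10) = -0.79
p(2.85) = 5.71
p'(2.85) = -0.24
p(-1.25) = 0.74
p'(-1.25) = 0.66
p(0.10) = 1.12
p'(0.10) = -2.37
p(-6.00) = -0.49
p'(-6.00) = 0.05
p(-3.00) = -0.08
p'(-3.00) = 0.29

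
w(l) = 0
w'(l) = 0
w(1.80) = 0.00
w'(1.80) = 0.00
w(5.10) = 0.00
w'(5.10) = 0.00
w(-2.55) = 0.00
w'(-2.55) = 0.00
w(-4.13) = 0.00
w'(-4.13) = 0.00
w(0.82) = 0.00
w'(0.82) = 0.00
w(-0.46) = 0.00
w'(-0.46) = 0.00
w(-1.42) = 0.00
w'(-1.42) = 0.00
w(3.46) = 0.00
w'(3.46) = 0.00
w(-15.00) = 0.00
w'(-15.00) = 0.00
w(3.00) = 0.00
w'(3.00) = 0.00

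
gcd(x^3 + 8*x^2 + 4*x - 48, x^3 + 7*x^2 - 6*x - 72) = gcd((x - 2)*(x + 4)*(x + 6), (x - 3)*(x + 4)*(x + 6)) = x^2 + 10*x + 24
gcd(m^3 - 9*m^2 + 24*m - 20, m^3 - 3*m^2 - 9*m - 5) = m - 5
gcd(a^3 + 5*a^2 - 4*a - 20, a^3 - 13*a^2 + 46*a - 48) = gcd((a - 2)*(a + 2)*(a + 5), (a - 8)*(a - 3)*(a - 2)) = a - 2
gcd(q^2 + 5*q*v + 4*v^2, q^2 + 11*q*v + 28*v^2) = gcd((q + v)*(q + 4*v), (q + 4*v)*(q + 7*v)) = q + 4*v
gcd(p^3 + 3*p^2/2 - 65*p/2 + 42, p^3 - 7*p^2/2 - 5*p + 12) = p^2 - 11*p/2 + 6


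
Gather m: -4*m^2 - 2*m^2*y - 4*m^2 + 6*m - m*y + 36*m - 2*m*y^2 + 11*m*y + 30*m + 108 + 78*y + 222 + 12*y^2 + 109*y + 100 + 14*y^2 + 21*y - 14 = m^2*(-2*y - 8) + m*(-2*y^2 + 10*y + 72) + 26*y^2 + 208*y + 416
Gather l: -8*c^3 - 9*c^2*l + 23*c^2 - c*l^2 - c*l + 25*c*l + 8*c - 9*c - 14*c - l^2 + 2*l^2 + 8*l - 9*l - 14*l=-8*c^3 + 23*c^2 - 15*c + l^2*(1 - c) + l*(-9*c^2 + 24*c - 15)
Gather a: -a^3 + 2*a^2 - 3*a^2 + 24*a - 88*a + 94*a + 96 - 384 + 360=-a^3 - a^2 + 30*a + 72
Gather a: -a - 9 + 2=-a - 7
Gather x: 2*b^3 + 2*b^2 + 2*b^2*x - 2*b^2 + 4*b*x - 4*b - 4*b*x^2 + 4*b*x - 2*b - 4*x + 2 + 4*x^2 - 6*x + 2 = 2*b^3 - 6*b + x^2*(4 - 4*b) + x*(2*b^2 + 8*b - 10) + 4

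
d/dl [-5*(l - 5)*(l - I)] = -10*l + 25 + 5*I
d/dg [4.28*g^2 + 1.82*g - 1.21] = 8.56*g + 1.82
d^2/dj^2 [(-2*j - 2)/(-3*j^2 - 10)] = 12*(12*j^2*(j + 1) - (3*j + 1)*(3*j^2 + 10))/(3*j^2 + 10)^3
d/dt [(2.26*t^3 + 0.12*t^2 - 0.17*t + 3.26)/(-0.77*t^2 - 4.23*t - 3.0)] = (-1.7402*t^4 - 19.1196*t^3 - 20.9785*t^2 + 4.3004*t + 14.2998)/(0.5929*t^4 + 6.5142*t^3 + 22.5129*t^2 + 25.38*t + 9.0)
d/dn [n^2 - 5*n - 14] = 2*n - 5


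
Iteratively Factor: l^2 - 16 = (l + 4)*(l - 4)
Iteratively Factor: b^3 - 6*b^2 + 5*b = (b)*(b^2 - 6*b + 5) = b*(b - 5)*(b - 1)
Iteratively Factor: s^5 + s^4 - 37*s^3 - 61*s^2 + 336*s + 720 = (s + 3)*(s^4 - 2*s^3 - 31*s^2 + 32*s + 240) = (s - 5)*(s + 3)*(s^3 + 3*s^2 - 16*s - 48) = (s - 5)*(s - 4)*(s + 3)*(s^2 + 7*s + 12) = (s - 5)*(s - 4)*(s + 3)^2*(s + 4)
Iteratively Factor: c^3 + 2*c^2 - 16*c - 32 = (c - 4)*(c^2 + 6*c + 8) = (c - 4)*(c + 2)*(c + 4)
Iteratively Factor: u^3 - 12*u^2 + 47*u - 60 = (u - 3)*(u^2 - 9*u + 20) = (u - 4)*(u - 3)*(u - 5)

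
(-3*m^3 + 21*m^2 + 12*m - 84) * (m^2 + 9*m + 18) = -3*m^5 - 6*m^4 + 147*m^3 + 402*m^2 - 540*m - 1512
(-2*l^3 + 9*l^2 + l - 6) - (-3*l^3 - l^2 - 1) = l^3 + 10*l^2 + l - 5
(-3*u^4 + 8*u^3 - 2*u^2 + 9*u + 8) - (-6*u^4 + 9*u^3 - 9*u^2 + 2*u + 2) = 3*u^4 - u^3 + 7*u^2 + 7*u + 6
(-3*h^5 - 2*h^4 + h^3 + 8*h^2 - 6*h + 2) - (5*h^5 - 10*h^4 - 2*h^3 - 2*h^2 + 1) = -8*h^5 + 8*h^4 + 3*h^3 + 10*h^2 - 6*h + 1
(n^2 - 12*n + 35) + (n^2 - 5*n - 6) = 2*n^2 - 17*n + 29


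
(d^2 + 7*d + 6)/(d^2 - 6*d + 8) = (d^2 + 7*d + 6)/(d^2 - 6*d + 8)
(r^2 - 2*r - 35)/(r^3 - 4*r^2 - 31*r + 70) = 1/(r - 2)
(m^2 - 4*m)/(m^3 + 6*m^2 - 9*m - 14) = m*(m - 4)/(m^3 + 6*m^2 - 9*m - 14)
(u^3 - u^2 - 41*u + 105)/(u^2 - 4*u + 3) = (u^2 + 2*u - 35)/(u - 1)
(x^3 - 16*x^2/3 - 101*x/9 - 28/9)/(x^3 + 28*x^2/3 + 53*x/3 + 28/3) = (3*x^2 - 20*x - 7)/(3*(x^2 + 8*x + 7))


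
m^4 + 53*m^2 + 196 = (m - 7*I)*(m - 2*I)*(m + 2*I)*(m + 7*I)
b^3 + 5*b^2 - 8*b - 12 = (b - 2)*(b + 1)*(b + 6)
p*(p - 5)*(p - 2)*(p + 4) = p^4 - 3*p^3 - 18*p^2 + 40*p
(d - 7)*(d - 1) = d^2 - 8*d + 7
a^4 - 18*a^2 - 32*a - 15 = (a - 5)*(a + 1)^2*(a + 3)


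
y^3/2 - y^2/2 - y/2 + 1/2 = (y/2 + 1/2)*(y - 1)^2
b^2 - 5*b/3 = b*(b - 5/3)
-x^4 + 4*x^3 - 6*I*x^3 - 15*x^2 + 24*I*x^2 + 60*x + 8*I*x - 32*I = (x - 4)*(x + 8*I)*(I*x + 1)^2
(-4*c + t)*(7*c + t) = -28*c^2 + 3*c*t + t^2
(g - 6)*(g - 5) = g^2 - 11*g + 30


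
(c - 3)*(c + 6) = c^2 + 3*c - 18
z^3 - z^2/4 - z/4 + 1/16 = (z - 1/2)*(z - 1/4)*(z + 1/2)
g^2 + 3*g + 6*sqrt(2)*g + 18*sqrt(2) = (g + 3)*(g + 6*sqrt(2))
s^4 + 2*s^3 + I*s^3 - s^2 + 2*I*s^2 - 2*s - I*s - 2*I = (s + 2)*(s + I)*(-I*s + I)*(I*s + I)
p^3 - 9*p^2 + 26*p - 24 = (p - 4)*(p - 3)*(p - 2)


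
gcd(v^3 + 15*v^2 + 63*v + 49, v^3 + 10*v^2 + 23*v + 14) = v^2 + 8*v + 7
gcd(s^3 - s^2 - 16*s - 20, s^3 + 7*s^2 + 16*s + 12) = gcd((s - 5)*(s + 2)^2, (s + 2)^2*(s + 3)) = s^2 + 4*s + 4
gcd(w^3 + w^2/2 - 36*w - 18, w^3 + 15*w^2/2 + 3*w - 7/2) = 1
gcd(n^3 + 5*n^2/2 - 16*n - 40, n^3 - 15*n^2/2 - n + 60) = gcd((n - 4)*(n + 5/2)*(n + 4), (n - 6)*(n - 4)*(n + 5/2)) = n^2 - 3*n/2 - 10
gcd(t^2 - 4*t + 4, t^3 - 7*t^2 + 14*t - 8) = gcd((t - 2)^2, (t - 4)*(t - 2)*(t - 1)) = t - 2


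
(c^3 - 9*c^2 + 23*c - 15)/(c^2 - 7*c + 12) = (c^2 - 6*c + 5)/(c - 4)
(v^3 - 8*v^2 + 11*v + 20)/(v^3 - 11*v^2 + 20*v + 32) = (v - 5)/(v - 8)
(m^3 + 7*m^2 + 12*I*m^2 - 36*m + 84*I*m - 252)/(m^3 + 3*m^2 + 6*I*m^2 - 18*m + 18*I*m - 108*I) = (m^2 + m*(7 + 6*I) + 42*I)/(m^2 + 3*m - 18)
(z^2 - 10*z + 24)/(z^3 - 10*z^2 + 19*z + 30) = (z - 4)/(z^2 - 4*z - 5)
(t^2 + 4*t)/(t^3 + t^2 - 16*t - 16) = t/(t^2 - 3*t - 4)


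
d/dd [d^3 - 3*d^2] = 3*d*(d - 2)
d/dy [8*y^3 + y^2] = 2*y*(12*y + 1)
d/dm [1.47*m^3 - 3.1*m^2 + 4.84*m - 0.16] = 4.41*m^2 - 6.2*m + 4.84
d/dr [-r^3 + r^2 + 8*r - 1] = -3*r^2 + 2*r + 8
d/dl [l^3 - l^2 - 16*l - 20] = 3*l^2 - 2*l - 16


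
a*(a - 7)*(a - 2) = a^3 - 9*a^2 + 14*a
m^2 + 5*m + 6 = (m + 2)*(m + 3)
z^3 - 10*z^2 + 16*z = z*(z - 8)*(z - 2)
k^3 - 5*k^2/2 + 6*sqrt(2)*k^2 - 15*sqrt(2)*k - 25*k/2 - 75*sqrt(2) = (k - 5)*(k + 5/2)*(k + 6*sqrt(2))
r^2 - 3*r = r*(r - 3)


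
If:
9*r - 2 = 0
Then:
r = 2/9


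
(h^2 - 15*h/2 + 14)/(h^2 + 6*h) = (h^2 - 15*h/2 + 14)/(h*(h + 6))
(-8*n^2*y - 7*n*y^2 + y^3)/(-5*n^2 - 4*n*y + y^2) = y*(-8*n + y)/(-5*n + y)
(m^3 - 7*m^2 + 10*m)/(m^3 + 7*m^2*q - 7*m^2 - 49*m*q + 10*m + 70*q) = m/(m + 7*q)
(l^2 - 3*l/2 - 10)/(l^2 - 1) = (l^2 - 3*l/2 - 10)/(l^2 - 1)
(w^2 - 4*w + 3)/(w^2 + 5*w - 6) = (w - 3)/(w + 6)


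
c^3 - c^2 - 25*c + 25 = (c - 5)*(c - 1)*(c + 5)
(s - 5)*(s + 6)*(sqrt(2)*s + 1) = sqrt(2)*s^3 + s^2 + sqrt(2)*s^2 - 30*sqrt(2)*s + s - 30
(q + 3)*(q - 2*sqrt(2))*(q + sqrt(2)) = q^3 - sqrt(2)*q^2 + 3*q^2 - 3*sqrt(2)*q - 4*q - 12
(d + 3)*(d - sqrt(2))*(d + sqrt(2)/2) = d^3 - sqrt(2)*d^2/2 + 3*d^2 - 3*sqrt(2)*d/2 - d - 3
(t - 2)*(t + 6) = t^2 + 4*t - 12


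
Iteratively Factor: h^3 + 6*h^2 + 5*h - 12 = (h - 1)*(h^2 + 7*h + 12) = (h - 1)*(h + 4)*(h + 3)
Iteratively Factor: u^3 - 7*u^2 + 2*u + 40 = (u - 5)*(u^2 - 2*u - 8) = (u - 5)*(u + 2)*(u - 4)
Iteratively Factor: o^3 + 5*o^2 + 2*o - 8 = (o + 2)*(o^2 + 3*o - 4) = (o + 2)*(o + 4)*(o - 1)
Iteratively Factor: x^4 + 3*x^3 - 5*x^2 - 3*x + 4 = (x + 4)*(x^3 - x^2 - x + 1) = (x + 1)*(x + 4)*(x^2 - 2*x + 1) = (x - 1)*(x + 1)*(x + 4)*(x - 1)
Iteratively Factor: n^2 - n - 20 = (n + 4)*(n - 5)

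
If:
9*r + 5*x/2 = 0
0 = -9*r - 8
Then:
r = -8/9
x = 16/5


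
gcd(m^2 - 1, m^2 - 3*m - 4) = m + 1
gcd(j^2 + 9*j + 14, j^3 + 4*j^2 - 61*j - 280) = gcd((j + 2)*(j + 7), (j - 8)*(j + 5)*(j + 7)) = j + 7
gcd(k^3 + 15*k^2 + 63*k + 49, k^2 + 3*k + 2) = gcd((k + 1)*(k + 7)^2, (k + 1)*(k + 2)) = k + 1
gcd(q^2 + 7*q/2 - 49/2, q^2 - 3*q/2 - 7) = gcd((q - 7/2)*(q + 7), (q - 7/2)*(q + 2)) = q - 7/2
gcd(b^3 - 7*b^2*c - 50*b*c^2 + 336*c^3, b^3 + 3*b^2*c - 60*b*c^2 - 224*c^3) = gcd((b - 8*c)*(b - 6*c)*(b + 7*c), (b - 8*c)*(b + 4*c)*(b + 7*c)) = b^2 - b*c - 56*c^2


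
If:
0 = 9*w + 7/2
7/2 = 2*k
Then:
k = 7/4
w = -7/18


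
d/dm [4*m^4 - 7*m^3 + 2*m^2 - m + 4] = 16*m^3 - 21*m^2 + 4*m - 1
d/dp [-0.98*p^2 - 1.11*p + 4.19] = -1.96*p - 1.11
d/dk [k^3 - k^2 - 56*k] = 3*k^2 - 2*k - 56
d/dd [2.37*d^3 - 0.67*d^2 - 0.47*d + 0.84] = 7.11*d^2 - 1.34*d - 0.47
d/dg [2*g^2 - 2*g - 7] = 4*g - 2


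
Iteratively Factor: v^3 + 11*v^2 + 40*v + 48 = (v + 4)*(v^2 + 7*v + 12) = (v + 4)^2*(v + 3)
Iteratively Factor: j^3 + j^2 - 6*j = (j)*(j^2 + j - 6) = j*(j + 3)*(j - 2)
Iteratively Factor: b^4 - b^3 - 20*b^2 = (b + 4)*(b^3 - 5*b^2) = b*(b + 4)*(b^2 - 5*b) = b*(b - 5)*(b + 4)*(b)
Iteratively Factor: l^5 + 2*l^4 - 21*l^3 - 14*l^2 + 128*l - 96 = (l - 2)*(l^4 + 4*l^3 - 13*l^2 - 40*l + 48) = (l - 3)*(l - 2)*(l^3 + 7*l^2 + 8*l - 16) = (l - 3)*(l - 2)*(l + 4)*(l^2 + 3*l - 4) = (l - 3)*(l - 2)*(l + 4)^2*(l - 1)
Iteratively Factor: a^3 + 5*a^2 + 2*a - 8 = (a - 1)*(a^2 + 6*a + 8) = (a - 1)*(a + 4)*(a + 2)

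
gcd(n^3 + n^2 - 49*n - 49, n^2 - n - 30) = 1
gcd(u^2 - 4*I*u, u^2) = u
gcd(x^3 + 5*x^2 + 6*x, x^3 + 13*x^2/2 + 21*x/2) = x^2 + 3*x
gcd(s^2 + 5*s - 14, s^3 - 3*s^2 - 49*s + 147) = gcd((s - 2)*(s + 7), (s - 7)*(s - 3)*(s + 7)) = s + 7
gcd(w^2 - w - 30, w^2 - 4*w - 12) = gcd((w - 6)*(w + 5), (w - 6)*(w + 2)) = w - 6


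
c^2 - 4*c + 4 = (c - 2)^2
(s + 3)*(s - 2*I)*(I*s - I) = I*s^3 + 2*s^2 + 2*I*s^2 + 4*s - 3*I*s - 6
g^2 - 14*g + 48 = (g - 8)*(g - 6)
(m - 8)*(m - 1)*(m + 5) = m^3 - 4*m^2 - 37*m + 40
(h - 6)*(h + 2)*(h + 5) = h^3 + h^2 - 32*h - 60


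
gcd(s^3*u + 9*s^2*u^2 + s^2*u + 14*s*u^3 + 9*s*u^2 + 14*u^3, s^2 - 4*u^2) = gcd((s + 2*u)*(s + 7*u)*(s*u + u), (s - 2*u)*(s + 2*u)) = s + 2*u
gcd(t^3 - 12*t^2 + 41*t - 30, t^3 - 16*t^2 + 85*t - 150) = t^2 - 11*t + 30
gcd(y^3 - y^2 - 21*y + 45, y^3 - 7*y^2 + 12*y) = y - 3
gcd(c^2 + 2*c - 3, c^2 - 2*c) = 1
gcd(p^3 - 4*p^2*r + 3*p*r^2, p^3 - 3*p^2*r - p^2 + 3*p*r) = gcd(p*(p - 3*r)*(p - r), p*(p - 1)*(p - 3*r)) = p^2 - 3*p*r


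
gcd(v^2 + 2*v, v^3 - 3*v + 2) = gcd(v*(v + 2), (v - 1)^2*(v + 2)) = v + 2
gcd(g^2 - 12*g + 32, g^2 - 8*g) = g - 8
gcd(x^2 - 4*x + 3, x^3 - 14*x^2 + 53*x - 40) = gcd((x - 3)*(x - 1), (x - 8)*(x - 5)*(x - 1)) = x - 1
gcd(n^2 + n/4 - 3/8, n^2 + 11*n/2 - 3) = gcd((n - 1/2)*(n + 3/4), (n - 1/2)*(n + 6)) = n - 1/2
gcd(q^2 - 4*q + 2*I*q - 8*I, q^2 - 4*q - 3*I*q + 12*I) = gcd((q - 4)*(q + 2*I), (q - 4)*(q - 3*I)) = q - 4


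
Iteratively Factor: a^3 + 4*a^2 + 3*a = (a + 1)*(a^2 + 3*a) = a*(a + 1)*(a + 3)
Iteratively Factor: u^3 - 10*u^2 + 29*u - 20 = (u - 5)*(u^2 - 5*u + 4) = (u - 5)*(u - 1)*(u - 4)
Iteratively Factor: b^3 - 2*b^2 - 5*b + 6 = (b - 1)*(b^2 - b - 6) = (b - 1)*(b + 2)*(b - 3)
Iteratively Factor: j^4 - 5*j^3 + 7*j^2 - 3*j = (j - 1)*(j^3 - 4*j^2 + 3*j) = j*(j - 1)*(j^2 - 4*j + 3) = j*(j - 1)^2*(j - 3)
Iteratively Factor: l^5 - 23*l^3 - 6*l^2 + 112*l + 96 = (l - 4)*(l^4 + 4*l^3 - 7*l^2 - 34*l - 24) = (l - 4)*(l - 3)*(l^3 + 7*l^2 + 14*l + 8) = (l - 4)*(l - 3)*(l + 2)*(l^2 + 5*l + 4) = (l - 4)*(l - 3)*(l + 2)*(l + 4)*(l + 1)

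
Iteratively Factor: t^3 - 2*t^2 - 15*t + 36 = (t + 4)*(t^2 - 6*t + 9) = (t - 3)*(t + 4)*(t - 3)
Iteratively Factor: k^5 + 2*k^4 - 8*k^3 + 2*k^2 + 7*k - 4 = (k - 1)*(k^4 + 3*k^3 - 5*k^2 - 3*k + 4) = (k - 1)*(k + 1)*(k^3 + 2*k^2 - 7*k + 4) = (k - 1)^2*(k + 1)*(k^2 + 3*k - 4) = (k - 1)^2*(k + 1)*(k + 4)*(k - 1)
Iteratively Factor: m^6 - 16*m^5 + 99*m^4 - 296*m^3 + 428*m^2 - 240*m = (m - 5)*(m^5 - 11*m^4 + 44*m^3 - 76*m^2 + 48*m) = m*(m - 5)*(m^4 - 11*m^3 + 44*m^2 - 76*m + 48) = m*(m - 5)*(m - 2)*(m^3 - 9*m^2 + 26*m - 24) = m*(m - 5)*(m - 3)*(m - 2)*(m^2 - 6*m + 8) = m*(m - 5)*(m - 3)*(m - 2)^2*(m - 4)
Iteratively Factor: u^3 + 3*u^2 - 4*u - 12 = (u + 2)*(u^2 + u - 6) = (u - 2)*(u + 2)*(u + 3)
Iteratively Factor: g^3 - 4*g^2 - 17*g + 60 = (g - 5)*(g^2 + g - 12) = (g - 5)*(g + 4)*(g - 3)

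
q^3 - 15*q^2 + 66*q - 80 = (q - 8)*(q - 5)*(q - 2)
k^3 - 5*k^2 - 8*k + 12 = (k - 6)*(k - 1)*(k + 2)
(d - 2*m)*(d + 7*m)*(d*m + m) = d^3*m + 5*d^2*m^2 + d^2*m - 14*d*m^3 + 5*d*m^2 - 14*m^3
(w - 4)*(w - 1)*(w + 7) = w^3 + 2*w^2 - 31*w + 28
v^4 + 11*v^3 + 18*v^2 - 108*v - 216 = (v - 3)*(v + 2)*(v + 6)^2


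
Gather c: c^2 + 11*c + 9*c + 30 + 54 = c^2 + 20*c + 84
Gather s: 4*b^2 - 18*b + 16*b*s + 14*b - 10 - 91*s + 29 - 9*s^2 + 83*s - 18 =4*b^2 - 4*b - 9*s^2 + s*(16*b - 8) + 1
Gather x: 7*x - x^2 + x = -x^2 + 8*x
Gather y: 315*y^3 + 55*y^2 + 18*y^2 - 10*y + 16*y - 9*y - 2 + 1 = 315*y^3 + 73*y^2 - 3*y - 1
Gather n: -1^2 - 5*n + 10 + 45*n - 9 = 40*n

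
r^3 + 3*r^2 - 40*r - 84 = (r - 6)*(r + 2)*(r + 7)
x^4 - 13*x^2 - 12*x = x*(x - 4)*(x + 1)*(x + 3)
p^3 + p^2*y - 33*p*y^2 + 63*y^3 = (p - 3*y)^2*(p + 7*y)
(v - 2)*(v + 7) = v^2 + 5*v - 14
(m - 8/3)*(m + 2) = m^2 - 2*m/3 - 16/3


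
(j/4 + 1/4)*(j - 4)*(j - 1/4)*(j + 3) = j^4/4 - j^3/16 - 13*j^2/4 - 35*j/16 + 3/4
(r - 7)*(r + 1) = r^2 - 6*r - 7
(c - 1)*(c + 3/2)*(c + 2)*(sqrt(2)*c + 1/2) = sqrt(2)*c^4 + c^3/2 + 5*sqrt(2)*c^3/2 - sqrt(2)*c^2/2 + 5*c^2/4 - 3*sqrt(2)*c - c/4 - 3/2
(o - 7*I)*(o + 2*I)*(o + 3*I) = o^3 - 2*I*o^2 + 29*o + 42*I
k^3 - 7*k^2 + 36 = (k - 6)*(k - 3)*(k + 2)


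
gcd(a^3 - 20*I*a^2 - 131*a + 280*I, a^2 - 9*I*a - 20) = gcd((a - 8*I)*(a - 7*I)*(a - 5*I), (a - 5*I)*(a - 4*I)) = a - 5*I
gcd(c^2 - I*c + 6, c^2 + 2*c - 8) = 1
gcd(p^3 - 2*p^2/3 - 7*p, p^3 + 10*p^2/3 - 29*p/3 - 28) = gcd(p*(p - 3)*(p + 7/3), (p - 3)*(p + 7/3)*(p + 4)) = p^2 - 2*p/3 - 7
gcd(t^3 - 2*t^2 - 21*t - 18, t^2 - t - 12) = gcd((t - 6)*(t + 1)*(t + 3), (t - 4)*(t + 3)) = t + 3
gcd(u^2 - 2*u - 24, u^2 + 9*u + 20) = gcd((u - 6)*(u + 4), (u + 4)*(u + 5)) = u + 4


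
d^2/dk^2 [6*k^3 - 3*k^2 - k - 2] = 36*k - 6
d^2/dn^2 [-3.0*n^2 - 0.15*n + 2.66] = -6.00000000000000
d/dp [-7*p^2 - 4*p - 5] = -14*p - 4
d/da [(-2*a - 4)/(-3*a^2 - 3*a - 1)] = 2*(3*a^2 + 3*a - 3*(a + 2)*(2*a + 1) + 1)/(3*a^2 + 3*a + 1)^2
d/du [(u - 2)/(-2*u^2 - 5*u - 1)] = (-2*u^2 - 5*u + (u - 2)*(4*u + 5) - 1)/(2*u^2 + 5*u + 1)^2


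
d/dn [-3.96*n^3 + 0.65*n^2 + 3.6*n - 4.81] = -11.88*n^2 + 1.3*n + 3.6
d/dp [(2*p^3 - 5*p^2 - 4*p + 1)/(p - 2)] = (4*p^3 - 17*p^2 + 20*p + 7)/(p^2 - 4*p + 4)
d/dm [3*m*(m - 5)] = 6*m - 15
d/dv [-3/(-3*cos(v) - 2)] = 9*sin(v)/(3*cos(v) + 2)^2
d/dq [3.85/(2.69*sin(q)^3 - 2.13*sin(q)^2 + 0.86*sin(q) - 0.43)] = (-31.0695*sin(q)^2 + 16.401*sin(q) - 3.311)*cos(q)/(2.69*sin(q)^3 - 2.13*sin(q)^2 + 0.86*sin(q) - 0.43)^2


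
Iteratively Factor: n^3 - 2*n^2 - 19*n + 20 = (n - 1)*(n^2 - n - 20) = (n - 5)*(n - 1)*(n + 4)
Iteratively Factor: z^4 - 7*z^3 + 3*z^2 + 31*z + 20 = (z - 4)*(z^3 - 3*z^2 - 9*z - 5) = (z - 4)*(z + 1)*(z^2 - 4*z - 5) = (z - 5)*(z - 4)*(z + 1)*(z + 1)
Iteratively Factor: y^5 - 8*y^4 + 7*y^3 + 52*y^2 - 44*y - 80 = (y - 2)*(y^4 - 6*y^3 - 5*y^2 + 42*y + 40) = (y - 2)*(y + 2)*(y^3 - 8*y^2 + 11*y + 20) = (y - 4)*(y - 2)*(y + 2)*(y^2 - 4*y - 5) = (y - 4)*(y - 2)*(y + 1)*(y + 2)*(y - 5)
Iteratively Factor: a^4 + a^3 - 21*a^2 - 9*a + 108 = (a + 4)*(a^3 - 3*a^2 - 9*a + 27) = (a - 3)*(a + 4)*(a^2 - 9) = (a - 3)^2*(a + 4)*(a + 3)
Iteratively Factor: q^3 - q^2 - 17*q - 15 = (q + 1)*(q^2 - 2*q - 15) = (q - 5)*(q + 1)*(q + 3)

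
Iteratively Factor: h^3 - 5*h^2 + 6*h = (h)*(h^2 - 5*h + 6) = h*(h - 3)*(h - 2)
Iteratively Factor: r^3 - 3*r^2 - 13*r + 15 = (r + 3)*(r^2 - 6*r + 5) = (r - 1)*(r + 3)*(r - 5)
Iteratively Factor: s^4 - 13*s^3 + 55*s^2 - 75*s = (s - 5)*(s^3 - 8*s^2 + 15*s) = (s - 5)^2*(s^2 - 3*s) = (s - 5)^2*(s - 3)*(s)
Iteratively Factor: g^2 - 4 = (g - 2)*(g + 2)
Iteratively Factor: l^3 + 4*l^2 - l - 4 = (l + 1)*(l^2 + 3*l - 4) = (l + 1)*(l + 4)*(l - 1)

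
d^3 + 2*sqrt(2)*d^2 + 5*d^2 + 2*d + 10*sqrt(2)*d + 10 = (d + 5)*(d + sqrt(2))^2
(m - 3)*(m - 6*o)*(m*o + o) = m^3*o - 6*m^2*o^2 - 2*m^2*o + 12*m*o^2 - 3*m*o + 18*o^2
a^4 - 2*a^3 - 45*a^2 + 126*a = a*(a - 6)*(a - 3)*(a + 7)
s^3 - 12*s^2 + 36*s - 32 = (s - 8)*(s - 2)^2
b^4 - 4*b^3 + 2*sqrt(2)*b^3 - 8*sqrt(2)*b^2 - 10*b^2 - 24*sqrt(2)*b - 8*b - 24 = (b - 6)*(b + 2)*(b + sqrt(2))^2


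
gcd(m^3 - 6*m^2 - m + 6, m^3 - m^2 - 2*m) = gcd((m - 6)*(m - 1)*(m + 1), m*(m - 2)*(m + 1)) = m + 1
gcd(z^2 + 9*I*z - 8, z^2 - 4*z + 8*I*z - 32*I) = z + 8*I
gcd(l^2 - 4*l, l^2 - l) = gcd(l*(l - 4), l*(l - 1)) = l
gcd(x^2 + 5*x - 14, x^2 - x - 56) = x + 7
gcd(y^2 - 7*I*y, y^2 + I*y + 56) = y - 7*I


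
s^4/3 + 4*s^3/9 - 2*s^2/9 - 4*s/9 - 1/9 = (s/3 + 1/3)*(s - 1)*(s + 1/3)*(s + 1)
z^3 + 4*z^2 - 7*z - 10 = (z - 2)*(z + 1)*(z + 5)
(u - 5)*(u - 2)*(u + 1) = u^3 - 6*u^2 + 3*u + 10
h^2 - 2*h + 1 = (h - 1)^2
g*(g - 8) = g^2 - 8*g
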